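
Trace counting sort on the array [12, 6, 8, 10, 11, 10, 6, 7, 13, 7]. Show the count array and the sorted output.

Count array: [0, 0, 0, 0, 0, 0, 2, 2, 1, 0, 2, 1, 1, 1]
(count[i] = number of elements equal to i)
Cumulative count: [0, 0, 0, 0, 0, 0, 2, 4, 5, 5, 7, 8, 9, 10]
Sorted: [6, 6, 7, 7, 8, 10, 10, 11, 12, 13]


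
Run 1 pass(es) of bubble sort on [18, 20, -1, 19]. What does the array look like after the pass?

After pass 1: [18, -1, 19, 20] (2 swaps)
Total swaps: 2


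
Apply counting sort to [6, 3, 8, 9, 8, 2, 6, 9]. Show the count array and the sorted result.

Count array: [0, 0, 1, 1, 0, 0, 2, 0, 2, 2]
(count[i] = number of elements equal to i)
Cumulative count: [0, 0, 1, 2, 2, 2, 4, 4, 6, 8]
Sorted: [2, 3, 6, 6, 8, 8, 9, 9]


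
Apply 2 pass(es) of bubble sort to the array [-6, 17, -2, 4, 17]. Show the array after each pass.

After pass 1: [-6, -2, 4, 17, 17] (2 swaps)
After pass 2: [-6, -2, 4, 17, 17] (0 swaps)
Total swaps: 2


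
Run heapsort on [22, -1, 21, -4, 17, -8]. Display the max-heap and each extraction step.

Build heap: [22, 17, 21, -4, -1, -8]
Extract 22: [21, 17, -8, -4, -1, 22]
Extract 21: [17, -1, -8, -4, 21, 22]
Extract 17: [-1, -4, -8, 17, 21, 22]
Extract -1: [-4, -8, -1, 17, 21, 22]
Extract -4: [-8, -4, -1, 17, 21, 22]


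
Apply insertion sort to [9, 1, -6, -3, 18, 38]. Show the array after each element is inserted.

First element 9 is already 'sorted'
Insert 1: shifted 1 elements -> [1, 9, -6, -3, 18, 38]
Insert -6: shifted 2 elements -> [-6, 1, 9, -3, 18, 38]
Insert -3: shifted 2 elements -> [-6, -3, 1, 9, 18, 38]
Insert 18: shifted 0 elements -> [-6, -3, 1, 9, 18, 38]
Insert 38: shifted 0 elements -> [-6, -3, 1, 9, 18, 38]


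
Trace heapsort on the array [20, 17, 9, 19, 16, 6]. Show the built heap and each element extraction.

Build heap: [20, 19, 9, 17, 16, 6]
Extract 20: [19, 17, 9, 6, 16, 20]
Extract 19: [17, 16, 9, 6, 19, 20]
Extract 17: [16, 6, 9, 17, 19, 20]
Extract 16: [9, 6, 16, 17, 19, 20]
Extract 9: [6, 9, 16, 17, 19, 20]


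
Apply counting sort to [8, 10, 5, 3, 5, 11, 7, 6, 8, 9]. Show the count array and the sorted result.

Count array: [0, 0, 0, 1, 0, 2, 1, 1, 2, 1, 1, 1]
(count[i] = number of elements equal to i)
Cumulative count: [0, 0, 0, 1, 1, 3, 4, 5, 7, 8, 9, 10]
Sorted: [3, 5, 5, 6, 7, 8, 8, 9, 10, 11]


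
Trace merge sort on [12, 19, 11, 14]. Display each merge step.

Divide and conquer:
  Merge [12] + [19] -> [12, 19]
  Merge [11] + [14] -> [11, 14]
  Merge [12, 19] + [11, 14] -> [11, 12, 14, 19]


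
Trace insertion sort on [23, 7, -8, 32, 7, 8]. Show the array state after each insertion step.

First element 23 is already 'sorted'
Insert 7: shifted 1 elements -> [7, 23, -8, 32, 7, 8]
Insert -8: shifted 2 elements -> [-8, 7, 23, 32, 7, 8]
Insert 32: shifted 0 elements -> [-8, 7, 23, 32, 7, 8]
Insert 7: shifted 2 elements -> [-8, 7, 7, 23, 32, 8]
Insert 8: shifted 2 elements -> [-8, 7, 7, 8, 23, 32]


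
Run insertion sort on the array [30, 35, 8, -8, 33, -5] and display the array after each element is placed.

First element 30 is already 'sorted'
Insert 35: shifted 0 elements -> [30, 35, 8, -8, 33, -5]
Insert 8: shifted 2 elements -> [8, 30, 35, -8, 33, -5]
Insert -8: shifted 3 elements -> [-8, 8, 30, 35, 33, -5]
Insert 33: shifted 1 elements -> [-8, 8, 30, 33, 35, -5]
Insert -5: shifted 4 elements -> [-8, -5, 8, 30, 33, 35]


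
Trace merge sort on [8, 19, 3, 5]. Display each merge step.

Divide and conquer:
  Merge [8] + [19] -> [8, 19]
  Merge [3] + [5] -> [3, 5]
  Merge [8, 19] + [3, 5] -> [3, 5, 8, 19]


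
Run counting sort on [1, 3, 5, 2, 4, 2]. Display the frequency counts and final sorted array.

Count array: [0, 1, 2, 1, 1, 1]
(count[i] = number of elements equal to i)
Cumulative count: [0, 1, 3, 4, 5, 6]
Sorted: [1, 2, 2, 3, 4, 5]


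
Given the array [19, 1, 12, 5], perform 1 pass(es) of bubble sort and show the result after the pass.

After pass 1: [1, 12, 5, 19] (3 swaps)
Total swaps: 3


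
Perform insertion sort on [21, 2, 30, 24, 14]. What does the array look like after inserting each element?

First element 21 is already 'sorted'
Insert 2: shifted 1 elements -> [2, 21, 30, 24, 14]
Insert 30: shifted 0 elements -> [2, 21, 30, 24, 14]
Insert 24: shifted 1 elements -> [2, 21, 24, 30, 14]
Insert 14: shifted 3 elements -> [2, 14, 21, 24, 30]


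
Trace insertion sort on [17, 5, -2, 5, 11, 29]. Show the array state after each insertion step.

First element 17 is already 'sorted'
Insert 5: shifted 1 elements -> [5, 17, -2, 5, 11, 29]
Insert -2: shifted 2 elements -> [-2, 5, 17, 5, 11, 29]
Insert 5: shifted 1 elements -> [-2, 5, 5, 17, 11, 29]
Insert 11: shifted 1 elements -> [-2, 5, 5, 11, 17, 29]
Insert 29: shifted 0 elements -> [-2, 5, 5, 11, 17, 29]


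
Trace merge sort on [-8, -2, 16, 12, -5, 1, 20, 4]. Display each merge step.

Divide and conquer:
  Merge [-8] + [-2] -> [-8, -2]
  Merge [16] + [12] -> [12, 16]
  Merge [-8, -2] + [12, 16] -> [-8, -2, 12, 16]
  Merge [-5] + [1] -> [-5, 1]
  Merge [20] + [4] -> [4, 20]
  Merge [-5, 1] + [4, 20] -> [-5, 1, 4, 20]
  Merge [-8, -2, 12, 16] + [-5, 1, 4, 20] -> [-8, -5, -2, 1, 4, 12, 16, 20]


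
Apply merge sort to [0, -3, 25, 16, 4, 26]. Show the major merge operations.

Divide and conquer:
  Merge [-3] + [25] -> [-3, 25]
  Merge [0] + [-3, 25] -> [-3, 0, 25]
  Merge [4] + [26] -> [4, 26]
  Merge [16] + [4, 26] -> [4, 16, 26]
  Merge [-3, 0, 25] + [4, 16, 26] -> [-3, 0, 4, 16, 25, 26]


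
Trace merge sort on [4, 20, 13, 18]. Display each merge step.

Divide and conquer:
  Merge [4] + [20] -> [4, 20]
  Merge [13] + [18] -> [13, 18]
  Merge [4, 20] + [13, 18] -> [4, 13, 18, 20]


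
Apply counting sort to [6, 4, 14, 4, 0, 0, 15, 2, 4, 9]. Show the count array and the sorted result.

Count array: [2, 0, 1, 0, 3, 0, 1, 0, 0, 1, 0, 0, 0, 0, 1, 1]
(count[i] = number of elements equal to i)
Cumulative count: [2, 2, 3, 3, 6, 6, 7, 7, 7, 8, 8, 8, 8, 8, 9, 10]
Sorted: [0, 0, 2, 4, 4, 4, 6, 9, 14, 15]


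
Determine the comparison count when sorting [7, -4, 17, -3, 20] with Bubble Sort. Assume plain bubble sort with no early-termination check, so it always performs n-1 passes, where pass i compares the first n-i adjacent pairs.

Pass 1: compare adjacent pairs (0,1)..(3,4) = 4 comparison(s), 2 swap(s) -> [-4, 7, -3, 17, 20]
Pass 2: compare adjacent pairs (0,1)..(2,3) = 3 comparison(s), 1 swap(s) -> [-4, -3, 7, 17, 20]
Pass 3: compare adjacent pairs (0,1)..(1,2) = 2 comparison(s), 0 swap(s) -> [-4, -3, 7, 17, 20]
Pass 4: compare adjacent pairs (0,1)..(0,1) = 1 comparison(s), 0 swap(s) -> [-4, -3, 7, 17, 20]
Total comparisons: 4 + 3 + 2 + 1 = 10


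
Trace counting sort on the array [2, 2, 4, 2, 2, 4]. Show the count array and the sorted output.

Count array: [0, 0, 4, 0, 2]
(count[i] = number of elements equal to i)
Cumulative count: [0, 0, 4, 4, 6]
Sorted: [2, 2, 2, 2, 4, 4]


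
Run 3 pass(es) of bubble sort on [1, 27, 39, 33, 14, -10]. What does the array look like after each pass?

After pass 1: [1, 27, 33, 14, -10, 39] (3 swaps)
After pass 2: [1, 27, 14, -10, 33, 39] (2 swaps)
After pass 3: [1, 14, -10, 27, 33, 39] (2 swaps)
Total swaps: 7


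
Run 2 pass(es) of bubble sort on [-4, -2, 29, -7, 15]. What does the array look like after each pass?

After pass 1: [-4, -2, -7, 15, 29] (2 swaps)
After pass 2: [-4, -7, -2, 15, 29] (1 swaps)
Total swaps: 3


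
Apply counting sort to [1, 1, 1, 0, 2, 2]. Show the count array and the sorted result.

Count array: [1, 3, 2]
(count[i] = number of elements equal to i)
Cumulative count: [1, 4, 6]
Sorted: [0, 1, 1, 1, 2, 2]


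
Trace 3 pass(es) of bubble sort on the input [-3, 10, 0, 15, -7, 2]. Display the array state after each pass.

After pass 1: [-3, 0, 10, -7, 2, 15] (3 swaps)
After pass 2: [-3, 0, -7, 2, 10, 15] (2 swaps)
After pass 3: [-3, -7, 0, 2, 10, 15] (1 swaps)
Total swaps: 6


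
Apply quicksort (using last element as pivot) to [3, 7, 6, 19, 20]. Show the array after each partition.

Partition 1: pivot=20 at index 4 -> [3, 7, 6, 19, 20]
Partition 2: pivot=19 at index 3 -> [3, 7, 6, 19, 20]
Partition 3: pivot=6 at index 1 -> [3, 6, 7, 19, 20]


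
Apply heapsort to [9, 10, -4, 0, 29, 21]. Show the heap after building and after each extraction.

Build heap: [29, 10, 21, 0, 9, -4]
Extract 29: [21, 10, -4, 0, 9, 29]
Extract 21: [10, 9, -4, 0, 21, 29]
Extract 10: [9, 0, -4, 10, 21, 29]
Extract 9: [0, -4, 9, 10, 21, 29]
Extract 0: [-4, 0, 9, 10, 21, 29]


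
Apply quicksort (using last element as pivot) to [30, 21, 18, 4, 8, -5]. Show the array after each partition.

Partition 1: pivot=-5 at index 0 -> [-5, 21, 18, 4, 8, 30]
Partition 2: pivot=30 at index 5 -> [-5, 21, 18, 4, 8, 30]
Partition 3: pivot=8 at index 2 -> [-5, 4, 8, 21, 18, 30]
Partition 4: pivot=18 at index 3 -> [-5, 4, 8, 18, 21, 30]


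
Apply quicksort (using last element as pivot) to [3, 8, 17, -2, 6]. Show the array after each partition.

Partition 1: pivot=6 at index 2 -> [3, -2, 6, 8, 17]
Partition 2: pivot=-2 at index 0 -> [-2, 3, 6, 8, 17]
Partition 3: pivot=17 at index 4 -> [-2, 3, 6, 8, 17]


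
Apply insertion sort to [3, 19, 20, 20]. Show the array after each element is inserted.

First element 3 is already 'sorted'
Insert 19: shifted 0 elements -> [3, 19, 20, 20]
Insert 20: shifted 0 elements -> [3, 19, 20, 20]
Insert 20: shifted 0 elements -> [3, 19, 20, 20]


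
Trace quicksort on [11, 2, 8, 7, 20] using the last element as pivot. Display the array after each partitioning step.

Partition 1: pivot=20 at index 4 -> [11, 2, 8, 7, 20]
Partition 2: pivot=7 at index 1 -> [2, 7, 8, 11, 20]
Partition 3: pivot=11 at index 3 -> [2, 7, 8, 11, 20]


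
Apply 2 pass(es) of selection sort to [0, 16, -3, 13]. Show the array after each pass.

Pass 1: Select minimum -3 at index 2, swap -> [-3, 16, 0, 13]
Pass 2: Select minimum 0 at index 2, swap -> [-3, 0, 16, 13]


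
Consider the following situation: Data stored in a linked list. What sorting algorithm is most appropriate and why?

Best choice: Merge sort
Reason: Merge sort doesn't require random access; can be done in O(1) extra space for linked lists


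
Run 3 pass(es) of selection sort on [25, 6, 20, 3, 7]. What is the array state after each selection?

Pass 1: Select minimum 3 at index 3, swap -> [3, 6, 20, 25, 7]
Pass 2: Select minimum 6 at index 1, swap -> [3, 6, 20, 25, 7]
Pass 3: Select minimum 7 at index 4, swap -> [3, 6, 7, 25, 20]


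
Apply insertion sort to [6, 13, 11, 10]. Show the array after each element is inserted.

First element 6 is already 'sorted'
Insert 13: shifted 0 elements -> [6, 13, 11, 10]
Insert 11: shifted 1 elements -> [6, 11, 13, 10]
Insert 10: shifted 2 elements -> [6, 10, 11, 13]


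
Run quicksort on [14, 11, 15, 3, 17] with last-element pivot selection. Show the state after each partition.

Partition 1: pivot=17 at index 4 -> [14, 11, 15, 3, 17]
Partition 2: pivot=3 at index 0 -> [3, 11, 15, 14, 17]
Partition 3: pivot=14 at index 2 -> [3, 11, 14, 15, 17]


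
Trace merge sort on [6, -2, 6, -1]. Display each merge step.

Divide and conquer:
  Merge [6] + [-2] -> [-2, 6]
  Merge [6] + [-1] -> [-1, 6]
  Merge [-2, 6] + [-1, 6] -> [-2, -1, 6, 6]


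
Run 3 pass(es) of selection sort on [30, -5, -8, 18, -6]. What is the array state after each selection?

Pass 1: Select minimum -8 at index 2, swap -> [-8, -5, 30, 18, -6]
Pass 2: Select minimum -6 at index 4, swap -> [-8, -6, 30, 18, -5]
Pass 3: Select minimum -5 at index 4, swap -> [-8, -6, -5, 18, 30]


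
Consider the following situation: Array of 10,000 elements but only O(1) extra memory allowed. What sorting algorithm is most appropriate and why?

Best choice: Heapsort
Reason: Heapsort rearranges the array in place using O(1) auxiliary space and still guarantees O(n log n) time; quicksort partitions in place but needs Theta(log n) stack space for recursion (O(n) in the worst case), and mergesort requires O(n) auxiliary space


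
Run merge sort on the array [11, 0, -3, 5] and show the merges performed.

Divide and conquer:
  Merge [11] + [0] -> [0, 11]
  Merge [-3] + [5] -> [-3, 5]
  Merge [0, 11] + [-3, 5] -> [-3, 0, 5, 11]


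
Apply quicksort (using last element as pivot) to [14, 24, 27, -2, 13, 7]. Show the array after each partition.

Partition 1: pivot=7 at index 1 -> [-2, 7, 27, 14, 13, 24]
Partition 2: pivot=24 at index 4 -> [-2, 7, 14, 13, 24, 27]
Partition 3: pivot=13 at index 2 -> [-2, 7, 13, 14, 24, 27]


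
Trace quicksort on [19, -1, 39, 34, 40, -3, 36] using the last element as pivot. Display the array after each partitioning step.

Partition 1: pivot=36 at index 4 -> [19, -1, 34, -3, 36, 39, 40]
Partition 2: pivot=-3 at index 0 -> [-3, -1, 34, 19, 36, 39, 40]
Partition 3: pivot=19 at index 2 -> [-3, -1, 19, 34, 36, 39, 40]
Partition 4: pivot=40 at index 6 -> [-3, -1, 19, 34, 36, 39, 40]


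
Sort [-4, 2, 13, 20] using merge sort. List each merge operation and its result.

Divide and conquer:
  Merge [-4] + [2] -> [-4, 2]
  Merge [13] + [20] -> [13, 20]
  Merge [-4, 2] + [13, 20] -> [-4, 2, 13, 20]


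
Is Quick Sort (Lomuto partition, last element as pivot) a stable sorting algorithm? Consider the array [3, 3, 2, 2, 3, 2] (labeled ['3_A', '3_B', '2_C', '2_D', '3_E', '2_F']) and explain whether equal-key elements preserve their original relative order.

Trace Quick Sort on the labeled array (the key is the number; the letter only tracks identity):
  Partition indices 0..5 around pivot 2_F -> [2_C, 2_D, 2_F, 3_B, 3_E, 3_A]
  Partition indices 0..1 around pivot 2_D -> [2_C, 2_D, 2_F, 3_B, 3_E, 3_A]
  Partition indices 3..5 around pivot 3_A -> [2_C, 2_D, 2_F, 3_B, 3_E, 3_A]
  Partition indices 3..4 around pivot 3_E -> [2_C, 2_D, 2_F, 3_B, 3_E, 3_A]
Final order: [2_C, 2_D, 2_F, 3_B, 3_E, 3_A]
Equal keys:
  value 2: originally 2_C, 2_D, 2_F; after sorting 2_C, 2_D, 2_F -> order preserved
  value 3: originally 3_A, 3_B, 3_E; after sorting 3_B, 3_E, 3_A -> order changed
Equal keys were reordered, so Quick Sort is not stable: partition swaps elements across long distances and can reorder equal keys. (One such input is enough; an unstable sort may happen to preserve order on other inputs, but it gives no guarantee.)
Answer: Not stable


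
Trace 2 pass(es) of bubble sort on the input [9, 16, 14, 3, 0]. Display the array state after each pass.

After pass 1: [9, 14, 3, 0, 16] (3 swaps)
After pass 2: [9, 3, 0, 14, 16] (2 swaps)
Total swaps: 5


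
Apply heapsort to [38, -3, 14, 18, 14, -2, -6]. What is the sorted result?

Build heap: [38, 18, 14, -3, 14, -2, -6]
Extract 38: [18, 14, 14, -3, -6, -2, 38]
Extract 18: [14, -2, 14, -3, -6, 18, 38]
Extract 14: [14, -2, -6, -3, 14, 18, 38]
Extract 14: [-2, -3, -6, 14, 14, 18, 38]
Extract -2: [-3, -6, -2, 14, 14, 18, 38]
Extract -3: [-6, -3, -2, 14, 14, 18, 38]


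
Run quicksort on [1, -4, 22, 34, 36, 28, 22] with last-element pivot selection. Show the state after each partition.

Partition 1: pivot=22 at index 3 -> [1, -4, 22, 22, 36, 28, 34]
Partition 2: pivot=22 at index 2 -> [1, -4, 22, 22, 36, 28, 34]
Partition 3: pivot=-4 at index 0 -> [-4, 1, 22, 22, 36, 28, 34]
Partition 4: pivot=34 at index 5 -> [-4, 1, 22, 22, 28, 34, 36]


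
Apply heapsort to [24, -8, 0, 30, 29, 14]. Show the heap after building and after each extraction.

Build heap: [30, 29, 14, -8, 24, 0]
Extract 30: [29, 24, 14, -8, 0, 30]
Extract 29: [24, 0, 14, -8, 29, 30]
Extract 24: [14, 0, -8, 24, 29, 30]
Extract 14: [0, -8, 14, 24, 29, 30]
Extract 0: [-8, 0, 14, 24, 29, 30]


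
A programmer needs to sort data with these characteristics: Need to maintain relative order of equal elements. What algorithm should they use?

Best choice: Merge sort or Insertion sort
Reason: Both are stable; quicksort and heapsort are not stable


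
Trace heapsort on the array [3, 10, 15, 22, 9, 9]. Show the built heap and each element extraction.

Build heap: [22, 10, 15, 3, 9, 9]
Extract 22: [15, 10, 9, 3, 9, 22]
Extract 15: [10, 9, 9, 3, 15, 22]
Extract 10: [9, 3, 9, 10, 15, 22]
Extract 9: [9, 3, 9, 10, 15, 22]
Extract 9: [3, 9, 9, 10, 15, 22]


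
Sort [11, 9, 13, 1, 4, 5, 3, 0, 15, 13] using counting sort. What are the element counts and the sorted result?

Count array: [1, 1, 0, 1, 1, 1, 0, 0, 0, 1, 0, 1, 0, 2, 0, 1]
(count[i] = number of elements equal to i)
Cumulative count: [1, 2, 2, 3, 4, 5, 5, 5, 5, 6, 6, 7, 7, 9, 9, 10]
Sorted: [0, 1, 3, 4, 5, 9, 11, 13, 13, 15]


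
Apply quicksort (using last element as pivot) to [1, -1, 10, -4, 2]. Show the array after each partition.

Partition 1: pivot=2 at index 3 -> [1, -1, -4, 2, 10]
Partition 2: pivot=-4 at index 0 -> [-4, -1, 1, 2, 10]
Partition 3: pivot=1 at index 2 -> [-4, -1, 1, 2, 10]


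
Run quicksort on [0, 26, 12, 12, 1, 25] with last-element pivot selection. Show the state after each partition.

Partition 1: pivot=25 at index 4 -> [0, 12, 12, 1, 25, 26]
Partition 2: pivot=1 at index 1 -> [0, 1, 12, 12, 25, 26]
Partition 3: pivot=12 at index 3 -> [0, 1, 12, 12, 25, 26]


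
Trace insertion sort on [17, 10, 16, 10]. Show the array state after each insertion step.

First element 17 is already 'sorted'
Insert 10: shifted 1 elements -> [10, 17, 16, 10]
Insert 16: shifted 1 elements -> [10, 16, 17, 10]
Insert 10: shifted 2 elements -> [10, 10, 16, 17]


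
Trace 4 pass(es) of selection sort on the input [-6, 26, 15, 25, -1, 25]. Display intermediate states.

Pass 1: Select minimum -6 at index 0, swap -> [-6, 26, 15, 25, -1, 25]
Pass 2: Select minimum -1 at index 4, swap -> [-6, -1, 15, 25, 26, 25]
Pass 3: Select minimum 15 at index 2, swap -> [-6, -1, 15, 25, 26, 25]
Pass 4: Select minimum 25 at index 3, swap -> [-6, -1, 15, 25, 26, 25]


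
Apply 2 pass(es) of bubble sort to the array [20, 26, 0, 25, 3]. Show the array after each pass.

After pass 1: [20, 0, 25, 3, 26] (3 swaps)
After pass 2: [0, 20, 3, 25, 26] (2 swaps)
Total swaps: 5


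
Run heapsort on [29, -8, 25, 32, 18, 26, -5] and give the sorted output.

Build heap: [32, 29, 26, -8, 18, 25, -5]
Extract 32: [29, 18, 26, -8, -5, 25, 32]
Extract 29: [26, 18, 25, -8, -5, 29, 32]
Extract 26: [25, 18, -5, -8, 26, 29, 32]
Extract 25: [18, -8, -5, 25, 26, 29, 32]
Extract 18: [-5, -8, 18, 25, 26, 29, 32]
Extract -5: [-8, -5, 18, 25, 26, 29, 32]


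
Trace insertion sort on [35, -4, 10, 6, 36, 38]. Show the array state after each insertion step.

First element 35 is already 'sorted'
Insert -4: shifted 1 elements -> [-4, 35, 10, 6, 36, 38]
Insert 10: shifted 1 elements -> [-4, 10, 35, 6, 36, 38]
Insert 6: shifted 2 elements -> [-4, 6, 10, 35, 36, 38]
Insert 36: shifted 0 elements -> [-4, 6, 10, 35, 36, 38]
Insert 38: shifted 0 elements -> [-4, 6, 10, 35, 36, 38]


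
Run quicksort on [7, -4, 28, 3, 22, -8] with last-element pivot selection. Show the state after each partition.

Partition 1: pivot=-8 at index 0 -> [-8, -4, 28, 3, 22, 7]
Partition 2: pivot=7 at index 3 -> [-8, -4, 3, 7, 22, 28]
Partition 3: pivot=3 at index 2 -> [-8, -4, 3, 7, 22, 28]
Partition 4: pivot=28 at index 5 -> [-8, -4, 3, 7, 22, 28]


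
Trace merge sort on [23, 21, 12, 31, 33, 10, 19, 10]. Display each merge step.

Divide and conquer:
  Merge [23] + [21] -> [21, 23]
  Merge [12] + [31] -> [12, 31]
  Merge [21, 23] + [12, 31] -> [12, 21, 23, 31]
  Merge [33] + [10] -> [10, 33]
  Merge [19] + [10] -> [10, 19]
  Merge [10, 33] + [10, 19] -> [10, 10, 19, 33]
  Merge [12, 21, 23, 31] + [10, 10, 19, 33] -> [10, 10, 12, 19, 21, 23, 31, 33]


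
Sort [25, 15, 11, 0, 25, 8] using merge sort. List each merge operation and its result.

Divide and conquer:
  Merge [15] + [11] -> [11, 15]
  Merge [25] + [11, 15] -> [11, 15, 25]
  Merge [25] + [8] -> [8, 25]
  Merge [0] + [8, 25] -> [0, 8, 25]
  Merge [11, 15, 25] + [0, 8, 25] -> [0, 8, 11, 15, 25, 25]


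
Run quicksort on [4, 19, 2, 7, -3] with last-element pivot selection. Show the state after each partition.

Partition 1: pivot=-3 at index 0 -> [-3, 19, 2, 7, 4]
Partition 2: pivot=4 at index 2 -> [-3, 2, 4, 7, 19]
Partition 3: pivot=19 at index 4 -> [-3, 2, 4, 7, 19]


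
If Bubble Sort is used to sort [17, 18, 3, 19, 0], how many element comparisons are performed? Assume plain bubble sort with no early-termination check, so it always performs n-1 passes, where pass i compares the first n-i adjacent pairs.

Pass 1: compare adjacent pairs (0,1)..(3,4) = 4 comparison(s), 2 swap(s) -> [17, 3, 18, 0, 19]
Pass 2: compare adjacent pairs (0,1)..(2,3) = 3 comparison(s), 2 swap(s) -> [3, 17, 0, 18, 19]
Pass 3: compare adjacent pairs (0,1)..(1,2) = 2 comparison(s), 1 swap(s) -> [3, 0, 17, 18, 19]
Pass 4: compare adjacent pairs (0,1)..(0,1) = 1 comparison(s), 1 swap(s) -> [0, 3, 17, 18, 19]
Total comparisons: 4 + 3 + 2 + 1 = 10


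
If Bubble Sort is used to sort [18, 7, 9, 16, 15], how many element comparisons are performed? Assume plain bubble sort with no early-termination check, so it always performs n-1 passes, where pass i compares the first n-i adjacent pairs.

Pass 1: compare adjacent pairs (0,1)..(3,4) = 4 comparison(s), 4 swap(s) -> [7, 9, 16, 15, 18]
Pass 2: compare adjacent pairs (0,1)..(2,3) = 3 comparison(s), 1 swap(s) -> [7, 9, 15, 16, 18]
Pass 3: compare adjacent pairs (0,1)..(1,2) = 2 comparison(s), 0 swap(s) -> [7, 9, 15, 16, 18]
Pass 4: compare adjacent pairs (0,1)..(0,1) = 1 comparison(s), 0 swap(s) -> [7, 9, 15, 16, 18]
Total comparisons: 4 + 3 + 2 + 1 = 10


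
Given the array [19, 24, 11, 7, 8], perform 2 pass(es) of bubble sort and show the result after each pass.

After pass 1: [19, 11, 7, 8, 24] (3 swaps)
After pass 2: [11, 7, 8, 19, 24] (3 swaps)
Total swaps: 6


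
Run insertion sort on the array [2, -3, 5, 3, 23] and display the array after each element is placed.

First element 2 is already 'sorted'
Insert -3: shifted 1 elements -> [-3, 2, 5, 3, 23]
Insert 5: shifted 0 elements -> [-3, 2, 5, 3, 23]
Insert 3: shifted 1 elements -> [-3, 2, 3, 5, 23]
Insert 23: shifted 0 elements -> [-3, 2, 3, 5, 23]


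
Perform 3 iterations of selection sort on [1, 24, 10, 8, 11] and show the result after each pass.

Pass 1: Select minimum 1 at index 0, swap -> [1, 24, 10, 8, 11]
Pass 2: Select minimum 8 at index 3, swap -> [1, 8, 10, 24, 11]
Pass 3: Select minimum 10 at index 2, swap -> [1, 8, 10, 24, 11]


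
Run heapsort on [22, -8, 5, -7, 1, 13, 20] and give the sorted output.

Build heap: [22, 1, 20, -7, -8, 13, 5]
Extract 22: [20, 1, 13, -7, -8, 5, 22]
Extract 20: [13, 1, 5, -7, -8, 20, 22]
Extract 13: [5, 1, -8, -7, 13, 20, 22]
Extract 5: [1, -7, -8, 5, 13, 20, 22]
Extract 1: [-7, -8, 1, 5, 13, 20, 22]
Extract -7: [-8, -7, 1, 5, 13, 20, 22]


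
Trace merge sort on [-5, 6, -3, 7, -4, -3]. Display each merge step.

Divide and conquer:
  Merge [6] + [-3] -> [-3, 6]
  Merge [-5] + [-3, 6] -> [-5, -3, 6]
  Merge [-4] + [-3] -> [-4, -3]
  Merge [7] + [-4, -3] -> [-4, -3, 7]
  Merge [-5, -3, 6] + [-4, -3, 7] -> [-5, -4, -3, -3, 6, 7]


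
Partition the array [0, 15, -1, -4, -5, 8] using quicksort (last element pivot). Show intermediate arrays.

Partition 1: pivot=8 at index 4 -> [0, -1, -4, -5, 8, 15]
Partition 2: pivot=-5 at index 0 -> [-5, -1, -4, 0, 8, 15]
Partition 3: pivot=0 at index 3 -> [-5, -1, -4, 0, 8, 15]
Partition 4: pivot=-4 at index 1 -> [-5, -4, -1, 0, 8, 15]


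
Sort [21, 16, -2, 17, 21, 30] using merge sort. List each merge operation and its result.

Divide and conquer:
  Merge [16] + [-2] -> [-2, 16]
  Merge [21] + [-2, 16] -> [-2, 16, 21]
  Merge [21] + [30] -> [21, 30]
  Merge [17] + [21, 30] -> [17, 21, 30]
  Merge [-2, 16, 21] + [17, 21, 30] -> [-2, 16, 17, 21, 21, 30]


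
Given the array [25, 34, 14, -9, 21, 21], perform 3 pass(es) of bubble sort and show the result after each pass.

After pass 1: [25, 14, -9, 21, 21, 34] (4 swaps)
After pass 2: [14, -9, 21, 21, 25, 34] (4 swaps)
After pass 3: [-9, 14, 21, 21, 25, 34] (1 swaps)
Total swaps: 9


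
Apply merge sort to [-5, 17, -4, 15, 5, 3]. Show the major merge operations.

Divide and conquer:
  Merge [17] + [-4] -> [-4, 17]
  Merge [-5] + [-4, 17] -> [-5, -4, 17]
  Merge [5] + [3] -> [3, 5]
  Merge [15] + [3, 5] -> [3, 5, 15]
  Merge [-5, -4, 17] + [3, 5, 15] -> [-5, -4, 3, 5, 15, 17]


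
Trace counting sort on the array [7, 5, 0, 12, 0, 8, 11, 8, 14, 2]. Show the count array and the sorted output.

Count array: [2, 0, 1, 0, 0, 1, 0, 1, 2, 0, 0, 1, 1, 0, 1]
(count[i] = number of elements equal to i)
Cumulative count: [2, 2, 3, 3, 3, 4, 4, 5, 7, 7, 7, 8, 9, 9, 10]
Sorted: [0, 0, 2, 5, 7, 8, 8, 11, 12, 14]


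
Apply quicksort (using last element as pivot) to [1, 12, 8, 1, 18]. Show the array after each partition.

Partition 1: pivot=18 at index 4 -> [1, 12, 8, 1, 18]
Partition 2: pivot=1 at index 1 -> [1, 1, 8, 12, 18]
Partition 3: pivot=12 at index 3 -> [1, 1, 8, 12, 18]


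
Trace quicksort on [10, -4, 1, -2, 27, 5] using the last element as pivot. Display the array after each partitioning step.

Partition 1: pivot=5 at index 3 -> [-4, 1, -2, 5, 27, 10]
Partition 2: pivot=-2 at index 1 -> [-4, -2, 1, 5, 27, 10]
Partition 3: pivot=10 at index 4 -> [-4, -2, 1, 5, 10, 27]


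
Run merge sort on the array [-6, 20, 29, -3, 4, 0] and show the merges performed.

Divide and conquer:
  Merge [20] + [29] -> [20, 29]
  Merge [-6] + [20, 29] -> [-6, 20, 29]
  Merge [4] + [0] -> [0, 4]
  Merge [-3] + [0, 4] -> [-3, 0, 4]
  Merge [-6, 20, 29] + [-3, 0, 4] -> [-6, -3, 0, 4, 20, 29]


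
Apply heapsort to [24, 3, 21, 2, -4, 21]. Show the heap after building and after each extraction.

Build heap: [24, 3, 21, 2, -4, 21]
Extract 24: [21, 3, 21, 2, -4, 24]
Extract 21: [21, 3, -4, 2, 21, 24]
Extract 21: [3, 2, -4, 21, 21, 24]
Extract 3: [2, -4, 3, 21, 21, 24]
Extract 2: [-4, 2, 3, 21, 21, 24]


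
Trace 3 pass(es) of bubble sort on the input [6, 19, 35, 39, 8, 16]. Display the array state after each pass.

After pass 1: [6, 19, 35, 8, 16, 39] (2 swaps)
After pass 2: [6, 19, 8, 16, 35, 39] (2 swaps)
After pass 3: [6, 8, 16, 19, 35, 39] (2 swaps)
Total swaps: 6


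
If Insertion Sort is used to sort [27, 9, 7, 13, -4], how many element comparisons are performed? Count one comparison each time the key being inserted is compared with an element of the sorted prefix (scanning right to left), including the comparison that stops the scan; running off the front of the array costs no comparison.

Insert 9: 27 > 9 (shift), reached front = 1 comparison(s) -> [9, 27, 7, 13, -4]
Insert 7: 27 > 7 (shift), 9 > 7 (shift), reached front = 2 comparison(s) -> [7, 9, 27, 13, -4]
Insert 13: 27 > 13 (shift), 9 <= 13 (stop) = 2 comparison(s) -> [7, 9, 13, 27, -4]
Insert -4: 27 > -4 (shift), 13 > -4 (shift), 9 > -4 (shift), 7 > -4 (shift), reached front = 4 comparison(s) -> [-4, 7, 9, 13, 27]
Total comparisons: 1 + 2 + 2 + 4 = 9


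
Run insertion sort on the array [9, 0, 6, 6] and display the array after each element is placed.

First element 9 is already 'sorted'
Insert 0: shifted 1 elements -> [0, 9, 6, 6]
Insert 6: shifted 1 elements -> [0, 6, 9, 6]
Insert 6: shifted 1 elements -> [0, 6, 6, 9]


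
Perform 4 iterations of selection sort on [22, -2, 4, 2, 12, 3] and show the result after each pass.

Pass 1: Select minimum -2 at index 1, swap -> [-2, 22, 4, 2, 12, 3]
Pass 2: Select minimum 2 at index 3, swap -> [-2, 2, 4, 22, 12, 3]
Pass 3: Select minimum 3 at index 5, swap -> [-2, 2, 3, 22, 12, 4]
Pass 4: Select minimum 4 at index 5, swap -> [-2, 2, 3, 4, 12, 22]


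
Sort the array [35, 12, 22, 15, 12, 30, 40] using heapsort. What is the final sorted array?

Build heap: [40, 15, 35, 12, 12, 30, 22]
Extract 40: [35, 15, 30, 12, 12, 22, 40]
Extract 35: [30, 15, 22, 12, 12, 35, 40]
Extract 30: [22, 15, 12, 12, 30, 35, 40]
Extract 22: [15, 12, 12, 22, 30, 35, 40]
Extract 15: [12, 12, 15, 22, 30, 35, 40]
Extract 12: [12, 12, 15, 22, 30, 35, 40]


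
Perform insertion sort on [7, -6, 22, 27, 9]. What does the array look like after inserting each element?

First element 7 is already 'sorted'
Insert -6: shifted 1 elements -> [-6, 7, 22, 27, 9]
Insert 22: shifted 0 elements -> [-6, 7, 22, 27, 9]
Insert 27: shifted 0 elements -> [-6, 7, 22, 27, 9]
Insert 9: shifted 2 elements -> [-6, 7, 9, 22, 27]


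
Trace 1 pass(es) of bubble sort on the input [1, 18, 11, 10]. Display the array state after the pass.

After pass 1: [1, 11, 10, 18] (2 swaps)
Total swaps: 2


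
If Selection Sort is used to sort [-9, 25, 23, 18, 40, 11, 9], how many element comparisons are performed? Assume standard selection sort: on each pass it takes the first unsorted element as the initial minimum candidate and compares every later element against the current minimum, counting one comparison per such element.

Pass 1: scan indices 1..6 for the minimum = 6 comparison(s); min is -9, place at index 0 -> [-9, 25, 23, 18, 40, 11, 9]
Pass 2: scan indices 2..6 for the minimum = 5 comparison(s); min is 9, place at index 1 -> [-9, 9, 23, 18, 40, 11, 25]
Pass 3: scan indices 3..6 for the minimum = 4 comparison(s); min is 11, place at index 2 -> [-9, 9, 11, 18, 40, 23, 25]
Pass 4: scan indices 4..6 for the minimum = 3 comparison(s); min is 18, place at index 3 -> [-9, 9, 11, 18, 40, 23, 25]
Pass 5: scan indices 5..6 for the minimum = 2 comparison(s); min is 23, place at index 4 -> [-9, 9, 11, 18, 23, 40, 25]
Pass 6: scan indices 6..6 for the minimum = 1 comparison(s); min is 25, place at index 5 -> [-9, 9, 11, 18, 23, 25, 40]
Selection sort always scans the whole unsorted suffix, so the count is (n-1) + (n-2) + ... + 1 = n(n-1)/2 = 7*6/2 = 21 regardless of the input order.
Total comparisons: 6 + 5 + 4 + 3 + 2 + 1 = 21


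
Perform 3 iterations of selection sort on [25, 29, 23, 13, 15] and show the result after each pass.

Pass 1: Select minimum 13 at index 3, swap -> [13, 29, 23, 25, 15]
Pass 2: Select minimum 15 at index 4, swap -> [13, 15, 23, 25, 29]
Pass 3: Select minimum 23 at index 2, swap -> [13, 15, 23, 25, 29]


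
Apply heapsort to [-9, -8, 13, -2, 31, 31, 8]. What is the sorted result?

Build heap: [31, -2, 31, -9, -8, 13, 8]
Extract 31: [31, -2, 13, -9, -8, 8, 31]
Extract 31: [13, -2, 8, -9, -8, 31, 31]
Extract 13: [8, -2, -8, -9, 13, 31, 31]
Extract 8: [-2, -9, -8, 8, 13, 31, 31]
Extract -2: [-8, -9, -2, 8, 13, 31, 31]
Extract -8: [-9, -8, -2, 8, 13, 31, 31]


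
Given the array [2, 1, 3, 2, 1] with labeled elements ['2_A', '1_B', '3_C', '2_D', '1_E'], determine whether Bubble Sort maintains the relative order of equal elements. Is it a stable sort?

Trace Bubble Sort on the labeled array (the key is the number; the letter only tracks identity):
  After pass 1: [1_B, 2_A, 2_D, 1_E, 3_C]
  After pass 2: [1_B, 2_A, 1_E, 2_D, 3_C]
  After pass 3: [1_B, 1_E, 2_A, 2_D, 3_C]
  After pass 4: [1_B, 1_E, 2_A, 2_D, 3_C] (no swaps, done)
Final order: [1_B, 1_E, 2_A, 2_D, 3_C]
Equal keys:
  value 1: originally 1_B, 1_E; after sorting 1_B, 1_E -> order preserved
  value 2: originally 2_A, 2_D; after sorting 2_A, 2_D -> order preserved
All equal keys kept their original relative order. Bubble Sort is stable: it only swaps adjacent elements when the left one is strictly greater, so equal keys never move past each other.
Answer: Stable


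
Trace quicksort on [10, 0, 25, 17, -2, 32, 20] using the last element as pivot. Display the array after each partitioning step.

Partition 1: pivot=20 at index 4 -> [10, 0, 17, -2, 20, 32, 25]
Partition 2: pivot=-2 at index 0 -> [-2, 0, 17, 10, 20, 32, 25]
Partition 3: pivot=10 at index 2 -> [-2, 0, 10, 17, 20, 32, 25]
Partition 4: pivot=25 at index 5 -> [-2, 0, 10, 17, 20, 25, 32]


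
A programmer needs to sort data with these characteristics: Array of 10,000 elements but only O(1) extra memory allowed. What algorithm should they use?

Best choice: Heapsort
Reason: Heapsort rearranges the array in place using O(1) auxiliary space and still guarantees O(n log n) time; quicksort partitions in place but needs Theta(log n) stack space for recursion (O(n) in the worst case), and mergesort requires O(n) auxiliary space


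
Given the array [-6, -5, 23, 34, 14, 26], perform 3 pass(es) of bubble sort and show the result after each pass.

After pass 1: [-6, -5, 23, 14, 26, 34] (2 swaps)
After pass 2: [-6, -5, 14, 23, 26, 34] (1 swaps)
After pass 3: [-6, -5, 14, 23, 26, 34] (0 swaps)
Total swaps: 3


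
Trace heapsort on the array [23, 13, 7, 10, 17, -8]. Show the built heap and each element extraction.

Build heap: [23, 17, 7, 10, 13, -8]
Extract 23: [17, 13, 7, 10, -8, 23]
Extract 17: [13, 10, 7, -8, 17, 23]
Extract 13: [10, -8, 7, 13, 17, 23]
Extract 10: [7, -8, 10, 13, 17, 23]
Extract 7: [-8, 7, 10, 13, 17, 23]


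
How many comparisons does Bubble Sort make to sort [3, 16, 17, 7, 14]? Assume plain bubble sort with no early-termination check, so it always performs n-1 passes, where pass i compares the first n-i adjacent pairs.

Pass 1: compare adjacent pairs (0,1)..(3,4) = 4 comparison(s), 2 swap(s) -> [3, 16, 7, 14, 17]
Pass 2: compare adjacent pairs (0,1)..(2,3) = 3 comparison(s), 2 swap(s) -> [3, 7, 14, 16, 17]
Pass 3: compare adjacent pairs (0,1)..(1,2) = 2 comparison(s), 0 swap(s) -> [3, 7, 14, 16, 17]
Pass 4: compare adjacent pairs (0,1)..(0,1) = 1 comparison(s), 0 swap(s) -> [3, 7, 14, 16, 17]
Total comparisons: 4 + 3 + 2 + 1 = 10


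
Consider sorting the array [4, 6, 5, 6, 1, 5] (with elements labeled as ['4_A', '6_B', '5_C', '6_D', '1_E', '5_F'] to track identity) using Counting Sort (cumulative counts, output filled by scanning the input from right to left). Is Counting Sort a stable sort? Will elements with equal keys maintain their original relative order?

Trace Counting Sort on the labeled array (the key is the number; the letter only tracks identity):
  Counts for values 0..6: [0, 1, 0, 0, 1, 2, 2]
  Cumulative counts: [0, 1, 1, 1, 2, 4, 6]
  Scan right to left: place 5_F at output index 3
  Scan right to left: place 1_E at output index 0
  Scan right to left: place 6_D at output index 5
  Scan right to left: place 5_C at output index 2
  Scan right to left: place 6_B at output index 4
  Scan right to left: place 4_A at output index 1
  Output: [1_E, 4_A, 5_C, 5_F, 6_B, 6_D]
Equal keys:
  value 5: originally 5_C, 5_F; after sorting 5_C, 5_F -> order preserved
  value 6: originally 6_B, 6_D; after sorting 6_B, 6_D -> order preserved
All equal keys kept their original relative order. Counting Sort is stable: scanning the input right to left with decreasing cumulative counts places later duplicates at later output positions.
Answer: Stable


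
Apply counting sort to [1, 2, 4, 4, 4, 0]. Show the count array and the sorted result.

Count array: [1, 1, 1, 0, 3]
(count[i] = number of elements equal to i)
Cumulative count: [1, 2, 3, 3, 6]
Sorted: [0, 1, 2, 4, 4, 4]


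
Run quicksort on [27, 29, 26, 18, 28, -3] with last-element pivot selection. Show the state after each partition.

Partition 1: pivot=-3 at index 0 -> [-3, 29, 26, 18, 28, 27]
Partition 2: pivot=27 at index 3 -> [-3, 26, 18, 27, 28, 29]
Partition 3: pivot=18 at index 1 -> [-3, 18, 26, 27, 28, 29]
Partition 4: pivot=29 at index 5 -> [-3, 18, 26, 27, 28, 29]


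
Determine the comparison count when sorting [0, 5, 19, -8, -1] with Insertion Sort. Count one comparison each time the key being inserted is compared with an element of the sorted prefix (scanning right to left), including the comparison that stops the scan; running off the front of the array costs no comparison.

Insert 5: 0 <= 5 (stop) = 1 comparison(s) -> [0, 5, 19, -8, -1]
Insert 19: 5 <= 19 (stop) = 1 comparison(s) -> [0, 5, 19, -8, -1]
Insert -8: 19 > -8 (shift), 5 > -8 (shift), 0 > -8 (shift), reached front = 3 comparison(s) -> [-8, 0, 5, 19, -1]
Insert -1: 19 > -1 (shift), 5 > -1 (shift), 0 > -1 (shift), -8 <= -1 (stop) = 4 comparison(s) -> [-8, -1, 0, 5, 19]
Total comparisons: 1 + 1 + 3 + 4 = 9


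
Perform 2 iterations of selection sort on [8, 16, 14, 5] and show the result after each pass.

Pass 1: Select minimum 5 at index 3, swap -> [5, 16, 14, 8]
Pass 2: Select minimum 8 at index 3, swap -> [5, 8, 14, 16]


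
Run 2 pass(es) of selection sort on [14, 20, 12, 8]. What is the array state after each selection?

Pass 1: Select minimum 8 at index 3, swap -> [8, 20, 12, 14]
Pass 2: Select minimum 12 at index 2, swap -> [8, 12, 20, 14]


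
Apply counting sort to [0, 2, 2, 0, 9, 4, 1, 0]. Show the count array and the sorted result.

Count array: [3, 1, 2, 0, 1, 0, 0, 0, 0, 1]
(count[i] = number of elements equal to i)
Cumulative count: [3, 4, 6, 6, 7, 7, 7, 7, 7, 8]
Sorted: [0, 0, 0, 1, 2, 2, 4, 9]


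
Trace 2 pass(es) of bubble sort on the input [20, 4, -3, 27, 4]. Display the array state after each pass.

After pass 1: [4, -3, 20, 4, 27] (3 swaps)
After pass 2: [-3, 4, 4, 20, 27] (2 swaps)
Total swaps: 5


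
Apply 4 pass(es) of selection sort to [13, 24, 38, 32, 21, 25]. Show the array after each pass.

Pass 1: Select minimum 13 at index 0, swap -> [13, 24, 38, 32, 21, 25]
Pass 2: Select minimum 21 at index 4, swap -> [13, 21, 38, 32, 24, 25]
Pass 3: Select minimum 24 at index 4, swap -> [13, 21, 24, 32, 38, 25]
Pass 4: Select minimum 25 at index 5, swap -> [13, 21, 24, 25, 38, 32]


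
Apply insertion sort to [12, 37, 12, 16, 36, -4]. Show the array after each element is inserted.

First element 12 is already 'sorted'
Insert 37: shifted 0 elements -> [12, 37, 12, 16, 36, -4]
Insert 12: shifted 1 elements -> [12, 12, 37, 16, 36, -4]
Insert 16: shifted 1 elements -> [12, 12, 16, 37, 36, -4]
Insert 36: shifted 1 elements -> [12, 12, 16, 36, 37, -4]
Insert -4: shifted 5 elements -> [-4, 12, 12, 16, 36, 37]


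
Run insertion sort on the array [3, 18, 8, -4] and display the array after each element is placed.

First element 3 is already 'sorted'
Insert 18: shifted 0 elements -> [3, 18, 8, -4]
Insert 8: shifted 1 elements -> [3, 8, 18, -4]
Insert -4: shifted 3 elements -> [-4, 3, 8, 18]


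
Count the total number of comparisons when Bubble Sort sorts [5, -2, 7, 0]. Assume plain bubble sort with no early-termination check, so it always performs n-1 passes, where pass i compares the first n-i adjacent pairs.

Pass 1: compare adjacent pairs (0,1)..(2,3) = 3 comparison(s), 2 swap(s) -> [-2, 5, 0, 7]
Pass 2: compare adjacent pairs (0,1)..(1,2) = 2 comparison(s), 1 swap(s) -> [-2, 0, 5, 7]
Pass 3: compare adjacent pairs (0,1)..(0,1) = 1 comparison(s), 0 swap(s) -> [-2, 0, 5, 7]
Total comparisons: 3 + 2 + 1 = 6


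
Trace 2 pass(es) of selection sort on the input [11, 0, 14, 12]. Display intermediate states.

Pass 1: Select minimum 0 at index 1, swap -> [0, 11, 14, 12]
Pass 2: Select minimum 11 at index 1, swap -> [0, 11, 14, 12]


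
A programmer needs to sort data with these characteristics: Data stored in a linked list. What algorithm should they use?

Best choice: Merge sort
Reason: Merge sort doesn't require random access; can be done in O(1) extra space for linked lists


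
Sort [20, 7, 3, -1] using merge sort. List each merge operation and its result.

Divide and conquer:
  Merge [20] + [7] -> [7, 20]
  Merge [3] + [-1] -> [-1, 3]
  Merge [7, 20] + [-1, 3] -> [-1, 3, 7, 20]


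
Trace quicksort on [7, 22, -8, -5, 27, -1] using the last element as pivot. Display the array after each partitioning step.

Partition 1: pivot=-1 at index 2 -> [-8, -5, -1, 22, 27, 7]
Partition 2: pivot=-5 at index 1 -> [-8, -5, -1, 22, 27, 7]
Partition 3: pivot=7 at index 3 -> [-8, -5, -1, 7, 27, 22]
Partition 4: pivot=22 at index 4 -> [-8, -5, -1, 7, 22, 27]


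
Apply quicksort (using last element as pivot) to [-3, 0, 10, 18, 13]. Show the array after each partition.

Partition 1: pivot=13 at index 3 -> [-3, 0, 10, 13, 18]
Partition 2: pivot=10 at index 2 -> [-3, 0, 10, 13, 18]
Partition 3: pivot=0 at index 1 -> [-3, 0, 10, 13, 18]


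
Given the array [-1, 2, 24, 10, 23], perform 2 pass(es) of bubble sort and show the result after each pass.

After pass 1: [-1, 2, 10, 23, 24] (2 swaps)
After pass 2: [-1, 2, 10, 23, 24] (0 swaps)
Total swaps: 2
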